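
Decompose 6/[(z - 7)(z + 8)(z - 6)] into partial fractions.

Using cover-up method: α = 2/5, β = 1/35, γ = -3/7
Result: (2/5)/(z - 7) + (1/35)/(z + 8) - (3/7)/(z - 6)


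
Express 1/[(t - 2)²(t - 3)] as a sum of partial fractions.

Cover-up at t=3: R = 1/(3 - 2)² = 1. Cover-up at t=2: Q = 1/(2 - 3) = -1. Comparing t² coeff: P = -R = -1
Result: -1/(t - 2) - 1/(t - 2)² + 1/(t - 3)


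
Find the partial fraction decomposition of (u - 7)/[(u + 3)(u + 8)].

At u=-3: α = (1·(-3) - 7)/(-3 + 8) = -2. At u=-8: β = (1·(-8) - 7)/(-8 + 3) = 3
Result: -2/(u + 3) + 3/(u + 8)


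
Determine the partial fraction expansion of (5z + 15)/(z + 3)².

(5z + 15) = A(z + 3) + B. At z = -3: B = 5·(-3) + 15 = 0. Coeff of z: A = 5
Result: 5/(z + 3)


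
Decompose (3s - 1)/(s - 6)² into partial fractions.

(3s - 1) = A(s - 6) + B. At s = 6: B = 3·6 - 1 = 17. Coeff of s: A = 3
Result: 3/(s - 6) + 17/(s - 6)²


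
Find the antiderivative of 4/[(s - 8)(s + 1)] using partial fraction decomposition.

Decompose: 4/[(s - 8)(s + 1)] = (4/9)/(s - 8) - (4/9)/(s + 1). Integrate each term: (4/9) ln|(s - 8)| - (4/9) ln|(s + 1)| + C


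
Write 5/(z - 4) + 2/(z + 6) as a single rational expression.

Common denominator (z - 4)(z + 6). Numerator: 5(z + 6) + 2(z - 4) = (5z + 30) + (2z - 8) = 7z + 22
Result: (7z + 22)/[(z - 4)(z + 6)]


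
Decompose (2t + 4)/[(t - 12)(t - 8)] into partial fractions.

At t=12: A = (2·12 + 4)/(12 - 8) = 7. At t=8: B = (2·8 + 4)/(8 - 12) = -5
Result: 7/(t - 12) - 5/(t - 8)


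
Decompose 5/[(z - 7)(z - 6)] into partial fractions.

5/(z - 7)(z - 6) = α/(z - 7) + β/(z - 6). α = 5/(7 - 6) = 5, β = 5/(6 - 7) = -5
Result: 5/(z - 7) - 5/(z - 6)


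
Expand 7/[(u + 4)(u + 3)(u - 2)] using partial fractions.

Using cover-up method: α = 7/6, β = -7/5, γ = 7/30
Result: (7/6)/(u + 4) - (7/5)/(u + 3) + (7/30)/(u - 2)


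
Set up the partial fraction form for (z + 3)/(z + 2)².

Repeated linear factor: P/(z + 2) + Q/(z + 2)²


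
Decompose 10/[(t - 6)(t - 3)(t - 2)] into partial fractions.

Using cover-up method: P = 5/6, Q = -10/3, R = 5/2
Result: (5/6)/(t - 6) - (10/3)/(t - 3) + (5/2)/(t - 2)


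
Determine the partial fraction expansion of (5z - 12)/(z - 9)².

(5z - 12) = A(z - 9) + B. At z = 9: B = 5·9 - 12 = 33. Coeff of z: A = 5
Result: 5/(z - 9) + 33/(z - 9)²


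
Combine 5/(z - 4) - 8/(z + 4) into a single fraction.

Common denominator (z - 4)(z + 4). Numerator: 5(z + 4) - 8(z - 4) = (5z + 20) - (8z - 32) = -3z + 52
Result: (-3z + 52)/[(z - 4)(z + 4)]


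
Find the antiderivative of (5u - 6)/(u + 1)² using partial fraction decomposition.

Decompose: A = 5, B = 5·(-1) - 6 = -11, so (5u - 6)/(u + 1)² = 5/(u + 1) - 11/(u + 1)². Integrate: ∫ A/(u + 1) du = 5 ln|(u + 1)|; ∫ B/(u + 1)² du = 11/(u + 1). Sum: 5 ln|(u + 1)| + 11/(u + 1) + C


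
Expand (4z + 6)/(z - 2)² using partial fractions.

(4z + 6) = α(z - 2) + β. At z = 2: β = 4·2 + 6 = 14. Coeff of z: α = 4
Result: 4/(z - 2) + 14/(z - 2)²


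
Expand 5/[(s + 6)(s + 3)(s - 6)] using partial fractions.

Using cover-up method: α = 5/36, β = -5/27, γ = 5/108
Result: (5/36)/(s + 6) - (5/27)/(s + 3) + (5/108)/(s - 6)


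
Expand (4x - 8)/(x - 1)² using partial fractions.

(4x - 8) = α(x - 1) + β. At x = 1: β = 4·1 - 8 = -4. Coeff of x: α = 4
Result: 4/(x - 1) - 4/(x - 1)²


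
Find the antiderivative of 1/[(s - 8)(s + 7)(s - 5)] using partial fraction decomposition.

Cover-up: α = 1/45, β = 1/180, γ = -1/36. Decomposition: (1/45)/(s - 8) + (1/180)/(s + 7) - (1/36)/(s - 5). Integrate each term: (1/45) ln|(s - 8)| + (1/180) ln|(s + 7)| - (1/36) ln|(s - 5)| + C


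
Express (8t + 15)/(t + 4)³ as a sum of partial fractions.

(8t + 15) = P(t + 4)² + Q(t + 4) + R. At t = -4: R = 8·(-4) + 15 = -17. Coefficients: P = 0, Q = 8
Result: 8/(t + 4)² - 17/(t + 4)³


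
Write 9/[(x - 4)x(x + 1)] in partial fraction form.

Using cover-up method: P = 9/20, Q = -9/4, R = 9/5
Result: (9/20)/(x - 4) - (9/4)/x + (9/5)/(x + 1)


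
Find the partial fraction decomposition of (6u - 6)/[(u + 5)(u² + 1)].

At u=-5: A = (6·(-5) - 6)/((-5)² + 1) = -18/13. B = -A = 18/13, C = 6 - (-5)·A = -12/13
Result: (-18/13)/(u + 5) + ((18/13)u - 12/13)/(u² + 1)


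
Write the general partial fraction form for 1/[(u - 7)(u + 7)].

Distinct linear factors: A/(u - 7) + B/(u + 7)


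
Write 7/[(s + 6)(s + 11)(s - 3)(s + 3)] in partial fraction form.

Using Heaviside cover-up: (7/135)/(s + 6) - (1/80)/(s + 11) + (1/108)/(s - 3) - (7/144)/(s + 3)


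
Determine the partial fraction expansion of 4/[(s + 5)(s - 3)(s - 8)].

Using cover-up method: A = 1/26, B = -1/10, C = 4/65
Result: (1/26)/(s + 5) - (1/10)/(s - 3) + (4/65)/(s - 8)


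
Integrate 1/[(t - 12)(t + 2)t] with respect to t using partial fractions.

Cover-up: A = 1/168, B = 1/28, C = -1/24. Decomposition: (1/168)/(t - 12) + (1/28)/(t + 2) - (1/24)/t. Integrate each term: (1/168) ln|(t - 12)| + (1/28) ln|(t + 2)| - (1/24) ln|t| + C


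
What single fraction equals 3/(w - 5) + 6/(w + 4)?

Common denominator (w - 5)(w + 4). Numerator: 3(w + 4) + 6(w - 5) = (3w + 12) + (6w - 30) = 9w - 18
Result: (9w - 18)/[(w - 5)(w + 4)]


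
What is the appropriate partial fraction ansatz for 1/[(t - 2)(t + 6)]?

Distinct linear factors: A/(t - 2) + B/(t + 6)


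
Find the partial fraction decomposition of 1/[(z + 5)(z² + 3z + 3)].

Cover-up at z = -5: P = 1/((-5)² + 3·(-5) + 3) = 1/13. Then Q = -P = -1/13, R = -P·(3 - 5) = 2/13
Result: (1/13)/(z + 5) - ((1/13)z - 2/13)/(z² + 3z + 3)


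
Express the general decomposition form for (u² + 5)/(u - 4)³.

Repeated linear factor (power 3): P/(u - 4) + Q/(u - 4)² + R/(u - 4)³


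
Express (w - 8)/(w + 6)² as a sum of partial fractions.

(w - 8) = A(w + 6) + B. At w = -6: B = 1·(-6) - 8 = -14. Coeff of w: A = 1
Result: 1/(w + 6) - 14/(w + 6)²


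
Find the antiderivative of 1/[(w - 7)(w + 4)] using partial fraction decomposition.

Decompose: 1/[(w - 7)(w + 4)] = (1/11)/(w - 7) - (1/11)/(w + 4). Integrate each term: (1/11) ln|(w - 7)| - (1/11) ln|(w + 4)| + C


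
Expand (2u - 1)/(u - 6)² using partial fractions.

(2u - 1) = α(u - 6) + β. At u = 6: β = 2·6 - 1 = 11. Coeff of u: α = 2
Result: 2/(u - 6) + 11/(u - 6)²


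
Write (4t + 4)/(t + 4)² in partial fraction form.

(4t + 4) = A(t + 4) + B. At t = -4: B = 4·(-4) + 4 = -12. Coeff of t: A = 4
Result: 4/(t + 4) - 12/(t + 4)²


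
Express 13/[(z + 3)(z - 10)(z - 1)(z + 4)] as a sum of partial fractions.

Using Heaviside cover-up: (1/4)/(z + 3) + (1/126)/(z - 10) - (13/180)/(z - 1) - (13/70)/(z + 4)


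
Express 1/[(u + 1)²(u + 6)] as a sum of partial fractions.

Cover-up at u=-6: C = 1/(-6 + 1)² = 1/25. Cover-up at u=-1: B = 1/(-1 + 6) = 1/5. Comparing u² coeff: A = -C = -1/25
Result: (-1/25)/(u + 1) + (1/5)/(u + 1)² + (1/25)/(u + 6)


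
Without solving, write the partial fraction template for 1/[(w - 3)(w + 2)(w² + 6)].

Two linear + quadratic: P/(w - 3) + Q/(w + 2) + (Rw + S)/(w² + 6)


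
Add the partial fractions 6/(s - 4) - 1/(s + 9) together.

Common denominator (s - 4)(s + 9). Numerator: 6(s + 9) - 1(s - 4) = (6s + 54) - (s - 4) = 5s + 58
Result: (5s + 58)/[(s - 4)(s + 9)]


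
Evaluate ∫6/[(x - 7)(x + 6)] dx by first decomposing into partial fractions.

Decompose: 6/[(x - 7)(x + 6)] = (6/13)/(x - 7) - (6/13)/(x + 6). Integrate each term: (6/13) ln|(x - 7)| - (6/13) ln|(x + 6)| + C


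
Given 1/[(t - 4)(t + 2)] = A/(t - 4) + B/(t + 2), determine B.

Cover-up at t = -2: B = 1/(-2 - 4) = -1/6


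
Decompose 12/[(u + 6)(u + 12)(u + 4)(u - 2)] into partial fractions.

Using Heaviside cover-up: (1/8)/(u + 6) - (1/56)/(u + 12) - (1/8)/(u + 4) + (1/56)/(u - 2)


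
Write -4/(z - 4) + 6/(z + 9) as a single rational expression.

Common denominator (z - 4)(z + 9). Numerator: -4(z + 9) + 6(z - 4) = (-4z - 36) + (6z - 24) = 2z - 60
Result: (2z - 60)/[(z - 4)(z + 9)]


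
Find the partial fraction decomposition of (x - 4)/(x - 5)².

(x - 4) = A(x - 5) + B. At x = 5: B = 1·5 - 4 = 1. Coeff of x: A = 1
Result: 1/(x - 5) + 1/(x - 5)²


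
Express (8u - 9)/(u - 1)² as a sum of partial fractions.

(8u - 9) = P(u - 1) + Q. At u = 1: Q = 8·1 - 9 = -1. Coeff of u: P = 8
Result: 8/(u - 1) - 1/(u - 1)²


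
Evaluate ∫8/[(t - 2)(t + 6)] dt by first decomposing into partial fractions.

Decompose: 8/[(t - 2)(t + 6)] = 1/(t - 2) - 1/(t + 6). Integrate each term: ln|(t - 2)| - ln|(t + 6)| + C


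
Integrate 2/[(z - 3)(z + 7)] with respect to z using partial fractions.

Decompose: 2/[(z - 3)(z + 7)] = (1/5)/(z - 3) - (1/5)/(z + 7). Integrate each term: (1/5) ln|(z - 3)| - (1/5) ln|(z + 7)| + C


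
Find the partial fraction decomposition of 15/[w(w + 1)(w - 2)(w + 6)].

Using Heaviside cover-up: (-5/4)/w + 1/(w + 1) + (5/16)/(w - 2) - (1/16)/(w + 6)


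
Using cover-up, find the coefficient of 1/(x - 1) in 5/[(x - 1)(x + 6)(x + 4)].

Cover (x - 1), set x=1: 5/[(1 + 6)(1 + 4)] = 1/7


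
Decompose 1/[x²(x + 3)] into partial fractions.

Cover-up at x=-3: C = 1/(-3 - 0)² = 1/9. Cover-up at x=0: B = 1/(0 + 3) = 1/3. Comparing x² coeff: A = -C = -1/9
Result: (-1/9)/x + (1/3)/x² + (1/9)/(x + 3)


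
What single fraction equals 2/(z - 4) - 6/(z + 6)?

Common denominator (z - 4)(z + 6). Numerator: 2(z + 6) - 6(z - 4) = (2z + 12) - (6z - 24) = -4z + 36
Result: (-4z + 36)/[(z - 4)(z + 6)]


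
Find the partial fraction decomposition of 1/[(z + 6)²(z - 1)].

Cover-up at z=1: R = 1/(1 + 6)² = 1/49. Cover-up at z=-6: Q = 1/(-6 - 1) = -1/7. Comparing z² coeff: P = -R = -1/49
Result: (-1/49)/(z + 6) - (1/7)/(z + 6)² + (1/49)/(z - 1)


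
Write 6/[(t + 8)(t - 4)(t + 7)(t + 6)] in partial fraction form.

Using Heaviside cover-up: (-1/4)/(t + 8) + (1/220)/(t - 4) + (6/11)/(t + 7) - (3/10)/(t + 6)


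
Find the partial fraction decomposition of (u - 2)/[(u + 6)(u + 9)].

At u=-6: P = (1·(-6) - 2)/(-6 + 9) = -8/3. At u=-9: Q = (1·(-9) - 2)/(-9 + 6) = 11/3
Result: (-8/3)/(u + 6) + (11/3)/(u + 9)


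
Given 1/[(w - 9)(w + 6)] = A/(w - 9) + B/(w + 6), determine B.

Cover-up at w = -6: B = 1/(-6 - 9) = -1/15


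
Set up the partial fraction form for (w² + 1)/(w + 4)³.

Repeated linear factor (power 3): A/(w + 4) + B/(w + 4)² + C/(w + 4)³


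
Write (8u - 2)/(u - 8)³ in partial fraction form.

(8u - 2) = P(u - 8)² + Q(u - 8) + R. At u = 8: R = 8·8 - 2 = 62. Coefficients: P = 0, Q = 8
Result: 8/(u - 8)² + 62/(u - 8)³


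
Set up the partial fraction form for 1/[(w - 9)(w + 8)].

Distinct linear factors: α/(w - 9) + β/(w + 8)


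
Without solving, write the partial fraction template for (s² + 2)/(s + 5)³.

Repeated linear factor (power 3): α/(s + 5) + β/(s + 5)² + γ/(s + 5)³


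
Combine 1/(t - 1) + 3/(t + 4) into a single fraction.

Common denominator (t - 1)(t + 4). Numerator: 1(t + 4) + 3(t - 1) = (t + 4) + (3t - 3) = 4t + 1
Result: (4t + 1)/[(t - 1)(t + 4)]


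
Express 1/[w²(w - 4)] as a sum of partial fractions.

Cover-up at w=4: R = 1/(4 - 0)² = 1/16. Cover-up at w=0: Q = 1/(0 - 4) = -1/4. Comparing w² coeff: P = -R = -1/16
Result: (-1/16)/w - (1/4)/w² + (1/16)/(w - 4)


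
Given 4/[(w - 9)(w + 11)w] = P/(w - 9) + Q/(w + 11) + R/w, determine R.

Cover-up at w = 0: R = 4/[(0 - 9)(0 + 11)] = 4/[(-9)(11)] = -4/99


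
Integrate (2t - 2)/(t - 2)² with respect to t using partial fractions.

Decompose: A = 2, B = 2·2 - 2 = 2, so (2t - 2)/(t - 2)² = 2/(t - 2) + 2/(t - 2)². Integrate: ∫ A/(t - 2) dt = 2 ln|(t - 2)|; ∫ B/(t - 2)² dt = -2/(t - 2). Sum: 2 ln|(t - 2)| - 2/(t - 2) + C


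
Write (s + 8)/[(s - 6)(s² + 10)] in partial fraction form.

At s=6: P = (1·6 + 8)/(6² + 10) = 7/23. Q = -P = -7/23, R = 1 - 6·P = -19/23
Result: (7/23)/(s - 6) - ((7/23)s + 19/23)/(s² + 10)


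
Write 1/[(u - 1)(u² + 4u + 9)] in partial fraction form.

Cover-up at u = 1: A = 1/(1² + 4·1 + 9) = 1/14. Then B = -A = -1/14, C = -A·(4 + 1) = -5/14
Result: (1/14)/(u - 1) - ((1/14)u + 5/14)/(u² + 4u + 9)


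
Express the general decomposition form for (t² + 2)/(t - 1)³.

Repeated linear factor (power 3): P/(t - 1) + Q/(t - 1)² + R/(t - 1)³


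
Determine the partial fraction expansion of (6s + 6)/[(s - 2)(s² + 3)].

At s=2: P = (6·2 + 6)/(2² + 3) = 18/7. Q = -P = -18/7, R = 6 - 2·P = 6/7
Result: (18/7)/(s - 2) - ((18/7)s - 6/7)/(s² + 3)


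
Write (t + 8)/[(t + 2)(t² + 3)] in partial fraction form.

At t=-2: P = (1·(-2) + 8)/((-2)² + 3) = 6/7. Q = -P = -6/7, R = 1 - (-2)·P = 19/7
Result: (6/7)/(t + 2) - ((6/7)t - 19/7)/(t² + 3)


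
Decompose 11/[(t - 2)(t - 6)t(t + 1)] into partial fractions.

Using Heaviside cover-up: (-11/24)/(t - 2) + (11/168)/(t - 6) + (11/12)/t - (11/21)/(t + 1)


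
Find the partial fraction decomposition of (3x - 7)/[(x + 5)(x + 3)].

At x=-5: P = (3·(-5) - 7)/(-5 + 3) = 11. At x=-3: Q = (3·(-3) - 7)/(-3 + 5) = -8
Result: 11/(x + 5) - 8/(x + 3)


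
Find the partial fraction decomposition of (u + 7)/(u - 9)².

(u + 7) = P(u - 9) + Q. At u = 9: Q = 1·9 + 7 = 16. Coeff of u: P = 1
Result: 1/(u - 9) + 16/(u - 9)²


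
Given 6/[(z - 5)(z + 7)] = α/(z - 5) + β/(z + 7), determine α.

Cover-up at z = 5: α = 6/(5 + 7) = 6/12 = 1/2


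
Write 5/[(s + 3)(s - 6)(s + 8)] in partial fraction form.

Using cover-up method: P = -1/9, Q = 5/126, R = 1/14
Result: (-1/9)/(s + 3) + (5/126)/(s - 6) + (1/14)/(s + 8)


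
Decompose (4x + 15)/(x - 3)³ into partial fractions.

(4x + 15) = α(x - 3)² + β(x - 3) + γ. At x = 3: γ = 4·3 + 15 = 27. Coefficients: α = 0, β = 4
Result: 4/(x - 3)² + 27/(x - 3)³


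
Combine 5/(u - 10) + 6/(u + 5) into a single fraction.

Common denominator (u - 10)(u + 5). Numerator: 5(u + 5) + 6(u - 10) = (5u + 25) + (6u - 60) = 11u - 35
Result: (11u - 35)/[(u - 10)(u + 5)]


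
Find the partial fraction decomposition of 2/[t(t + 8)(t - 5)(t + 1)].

Using Heaviside cover-up: (-1/20)/t - (1/364)/(t + 8) + (1/195)/(t - 5) + (1/21)/(t + 1)


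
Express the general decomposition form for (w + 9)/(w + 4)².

Repeated linear factor: P/(w + 4) + Q/(w + 4)²


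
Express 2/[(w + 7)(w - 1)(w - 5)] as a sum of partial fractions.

Using cover-up method: A = 1/48, B = -1/16, C = 1/24
Result: (1/48)/(w + 7) - (1/16)/(w - 1) + (1/24)/(w - 5)


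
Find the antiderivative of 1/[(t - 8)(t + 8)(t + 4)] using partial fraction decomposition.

Cover-up: P = 1/192, Q = 1/64, R = -1/48. Decomposition: (1/192)/(t - 8) + (1/64)/(t + 8) - (1/48)/(t + 4). Integrate each term: (1/192) ln|(t - 8)| + (1/64) ln|(t + 8)| - (1/48) ln|(t + 4)| + C


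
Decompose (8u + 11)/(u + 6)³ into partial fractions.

(8u + 11) = P(u + 6)² + Q(u + 6) + R. At u = -6: R = 8·(-6) + 11 = -37. Coefficients: P = 0, Q = 8
Result: 8/(u + 6)² - 37/(u + 6)³


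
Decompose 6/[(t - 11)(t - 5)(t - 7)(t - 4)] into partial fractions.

Using Heaviside cover-up: (1/28)/(t - 11) + (1/2)/(t - 5) - (1/4)/(t - 7) - (2/7)/(t - 4)


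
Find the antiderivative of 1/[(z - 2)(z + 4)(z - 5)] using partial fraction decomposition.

Cover-up: α = -1/18, β = 1/54, γ = 1/27. Decomposition: (-1/18)/(z - 2) + (1/54)/(z + 4) + (1/27)/(z - 5). Integrate each term: (-1/18) ln|(z - 2)| + (1/54) ln|(z + 4)| + (1/27) ln|(z - 5)| + C


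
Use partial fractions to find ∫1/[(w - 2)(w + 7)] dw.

Decompose: 1/[(w - 2)(w + 7)] = (1/9)/(w - 2) - (1/9)/(w + 7). Integrate each term: (1/9) ln|(w - 2)| - (1/9) ln|(w + 7)| + C


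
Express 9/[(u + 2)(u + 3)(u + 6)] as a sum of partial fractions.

Using cover-up method: α = 9/4, β = -3, γ = 3/4
Result: (9/4)/(u + 2) - 3/(u + 3) + (3/4)/(u + 6)


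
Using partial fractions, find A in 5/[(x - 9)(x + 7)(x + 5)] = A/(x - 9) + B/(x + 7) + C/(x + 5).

Cover-up at x = 9: A = 5/[(9 + 7)(9 + 5)] = 5/[(16)(14)] = 5/224


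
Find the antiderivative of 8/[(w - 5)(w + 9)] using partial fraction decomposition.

Decompose: 8/[(w - 5)(w + 9)] = (4/7)/(w - 5) - (4/7)/(w + 9). Integrate each term: (4/7) ln|(w - 5)| - (4/7) ln|(w + 9)| + C


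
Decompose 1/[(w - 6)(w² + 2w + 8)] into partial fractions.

Cover-up at w = 6: A = 1/(6² + 2·6 + 8) = 1/56. Then B = -A = -1/56, C = -A·(2 + 6) = -1/7
Result: (1/56)/(w - 6) - ((1/56)w + 1/7)/(w² + 2w + 8)


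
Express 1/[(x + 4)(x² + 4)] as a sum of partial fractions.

Cover-up at x = -4: P = 1/((-4)² + 4) = 1/20. Then Q = -P = -1/20, R = -P·(0 - 4) = 1/5
Result: (1/20)/(x + 4) - ((1/20)x - 1/5)/(x² + 4)


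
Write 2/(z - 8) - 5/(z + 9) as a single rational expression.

Common denominator (z - 8)(z + 9). Numerator: 2(z + 9) - 5(z - 8) = (2z + 18) - (5z - 40) = -3z + 58
Result: (-3z + 58)/[(z - 8)(z + 9)]


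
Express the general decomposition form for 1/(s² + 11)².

Repeated quadratic factor: (Ps + Q)/(s² + 11) + (Rs + S)/(s² + 11)²


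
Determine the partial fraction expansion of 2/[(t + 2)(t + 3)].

2/(t + 2)(t + 3) = α/(t + 2) + β/(t + 3). α = 2/(-2 + 3) = 2, β = 2/(-3 + 2) = -2
Result: 2/(t + 2) - 2/(t + 3)


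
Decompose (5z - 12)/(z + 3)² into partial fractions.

(5z - 12) = A(z + 3) + B. At z = -3: B = 5·(-3) - 12 = -27. Coeff of z: A = 5
Result: 5/(z + 3) - 27/(z + 3)²


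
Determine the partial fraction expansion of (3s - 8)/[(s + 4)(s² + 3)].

At s=-4: α = (3·(-4) - 8)/((-4)² + 3) = -20/19. β = -α = 20/19, γ = 3 - (-4)·α = -23/19
Result: (-20/19)/(s + 4) + ((20/19)s - 23/19)/(s² + 3)


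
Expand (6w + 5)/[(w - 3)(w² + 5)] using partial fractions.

At w=3: A = (6·3 + 5)/(3² + 5) = 23/14. B = -A = -23/14, C = 6 - 3·A = 15/14
Result: (23/14)/(w - 3) - ((23/14)w - 15/14)/(w² + 5)


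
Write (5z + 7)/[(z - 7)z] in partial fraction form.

At z=7: P = (5·7 + 7)/(7 - 0) = 6. At z=0: Q = (5·0 + 7)/(0 - 7) = -1
Result: 6/(z - 7) - 1/z


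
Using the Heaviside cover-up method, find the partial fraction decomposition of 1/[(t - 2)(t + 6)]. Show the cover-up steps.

Cover (t - 2): set t=2, get α = 1/(2 + 6) = 1/8. Cover (t + 6): set t=-6, get β = 1/(-6 - 2) = -1/8.
Result: (1/8)/(t - 2) - (1/8)/(t + 6)


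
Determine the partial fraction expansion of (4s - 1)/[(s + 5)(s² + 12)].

At s=-5: P = (4·(-5) - 1)/((-5)² + 12) = -21/37. Q = -P = 21/37, R = 4 - (-5)·P = 43/37
Result: (-21/37)/(s + 5) + ((21/37)s + 43/37)/(s² + 12)


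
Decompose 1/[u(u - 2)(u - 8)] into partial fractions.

Using cover-up method: P = 1/16, Q = -1/12, R = 1/48
Result: (1/16)/u - (1/12)/(u - 2) + (1/48)/(u - 8)


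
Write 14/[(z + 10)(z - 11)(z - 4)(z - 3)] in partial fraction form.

Using Heaviside cover-up: (-1/273)/(z + 10) + (1/84)/(z - 11) - (1/7)/(z - 4) + (7/52)/(z - 3)


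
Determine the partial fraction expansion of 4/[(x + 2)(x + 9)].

4/(x + 2)(x + 9) = α/(x + 2) + β/(x + 9). α = 4/(-2 + 9) = 4/7, β = 4/(-9 + 2) = -4/7
Result: (4/7)/(x + 2) - (4/7)/(x + 9)


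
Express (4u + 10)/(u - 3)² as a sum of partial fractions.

(4u + 10) = A(u - 3) + B. At u = 3: B = 4·3 + 10 = 22. Coeff of u: A = 4
Result: 4/(u - 3) + 22/(u - 3)²


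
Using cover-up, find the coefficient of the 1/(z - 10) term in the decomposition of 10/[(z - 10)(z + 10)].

Cover (z - 10), set z=10: 10/((z + 10) at z=10) = 10/(20) = 1/2


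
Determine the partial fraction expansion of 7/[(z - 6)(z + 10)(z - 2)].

Using cover-up method: α = 7/64, β = 7/192, γ = -7/48
Result: (7/64)/(z - 6) + (7/192)/(z + 10) - (7/48)/(z - 2)


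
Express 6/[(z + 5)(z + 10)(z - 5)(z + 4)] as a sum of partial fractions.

Using Heaviside cover-up: (3/25)/(z + 5) - (1/75)/(z + 10) + (1/225)/(z - 5) - (1/9)/(z + 4)


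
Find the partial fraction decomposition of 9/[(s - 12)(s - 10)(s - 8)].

Using cover-up method: A = 9/8, B = -9/4, C = 9/8
Result: (9/8)/(s - 12) - (9/4)/(s - 10) + (9/8)/(s - 8)


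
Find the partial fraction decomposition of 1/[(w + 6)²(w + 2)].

Cover-up at w=-2: R = 1/(-2 + 6)² = 1/16. Cover-up at w=-6: Q = 1/(-6 + 2) = -1/4. Comparing w² coeff: P = -R = -1/16
Result: (-1/16)/(w + 6) - (1/4)/(w + 6)² + (1/16)/(w + 2)


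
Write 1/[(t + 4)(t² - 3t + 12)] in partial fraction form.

Cover-up at t = -4: P = 1/((-4)² - 3·(-4) + 12) = 1/40. Then Q = -P = -1/40, R = -P·(-3 - 4) = 7/40
Result: (1/40)/(t + 4) - ((1/40)t - 7/40)/(t² - 3t + 12)


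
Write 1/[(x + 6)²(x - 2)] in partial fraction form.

Cover-up at x=2: γ = 1/(2 + 6)² = 1/64. Cover-up at x=-6: β = 1/(-6 - 2) = -1/8. Comparing x² coeff: α = -γ = -1/64
Result: (-1/64)/(x + 6) - (1/8)/(x + 6)² + (1/64)/(x - 2)


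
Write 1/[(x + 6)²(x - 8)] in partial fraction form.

Cover-up at x=8: γ = 1/(8 + 6)² = 1/196. Cover-up at x=-6: β = 1/(-6 - 8) = -1/14. Comparing x² coeff: α = -γ = -1/196
Result: (-1/196)/(x + 6) - (1/14)/(x + 6)² + (1/196)/(x - 8)


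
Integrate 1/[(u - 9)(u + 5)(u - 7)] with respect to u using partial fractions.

Cover-up: α = 1/28, β = 1/168, γ = -1/24. Decomposition: (1/28)/(u - 9) + (1/168)/(u + 5) - (1/24)/(u - 7). Integrate each term: (1/28) ln|(u - 9)| + (1/168) ln|(u + 5)| - (1/24) ln|(u - 7)| + C


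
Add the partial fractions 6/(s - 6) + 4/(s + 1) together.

Common denominator (s - 6)(s + 1). Numerator: 6(s + 1) + 4(s - 6) = (6s + 6) + (4s - 24) = 10s - 18
Result: (10s - 18)/[(s - 6)(s + 1)]


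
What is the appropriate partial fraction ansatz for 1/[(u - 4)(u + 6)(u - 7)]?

Three distinct linear factors: α/(u - 4) + β/(u + 6) + γ/(u - 7)


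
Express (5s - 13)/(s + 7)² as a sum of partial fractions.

(5s - 13) = α(s + 7) + β. At s = -7: β = 5·(-7) - 13 = -48. Coeff of s: α = 5
Result: 5/(s + 7) - 48/(s + 7)²


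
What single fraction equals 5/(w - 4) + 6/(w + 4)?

Common denominator (w - 4)(w + 4). Numerator: 5(w + 4) + 6(w - 4) = (5w + 20) + (6w - 24) = 11w - 4
Result: (11w - 4)/[(w - 4)(w + 4)]


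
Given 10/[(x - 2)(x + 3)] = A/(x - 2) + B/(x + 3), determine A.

Cover-up at x = 2: A = 10/(2 + 3) = 10/5 = 2


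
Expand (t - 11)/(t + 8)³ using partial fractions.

(t - 11) = A(t + 8)² + B(t + 8) + C. At t = -8: C = 1·(-8) - 11 = -19. Coefficients: A = 0, B = 1
Result: 1/(t + 8)² - 19/(t + 8)³


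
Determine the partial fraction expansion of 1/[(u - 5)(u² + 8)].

Cover-up at u = 5: P = 1/(5² + 8) = 1/33. Then Q = -P = -1/33, R = -P·(0 + 5) = -5/33
Result: (1/33)/(u - 5) - ((1/33)u + 5/33)/(u² + 8)


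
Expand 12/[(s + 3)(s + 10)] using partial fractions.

12/(s + 3)(s + 10) = A/(s + 3) + B/(s + 10). A = 12/(-3 + 10) = 12/7, B = 12/(-10 + 3) = -12/7
Result: (12/7)/(s + 3) - (12/7)/(s + 10)


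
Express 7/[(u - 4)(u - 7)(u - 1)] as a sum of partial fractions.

Using cover-up method: α = -7/9, β = 7/18, γ = 7/18
Result: (-7/9)/(u - 4) + (7/18)/(u - 7) + (7/18)/(u - 1)


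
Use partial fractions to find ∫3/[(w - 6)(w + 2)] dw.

Decompose: 3/[(w - 6)(w + 2)] = (3/8)/(w - 6) - (3/8)/(w + 2). Integrate each term: (3/8) ln|(w - 6)| - (3/8) ln|(w + 2)| + C


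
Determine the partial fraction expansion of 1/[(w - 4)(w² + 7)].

Cover-up at w = 4: A = 1/(4² + 7) = 1/23. Then B = -A = -1/23, C = -A·(0 + 4) = -4/23
Result: (1/23)/(w - 4) - ((1/23)w + 4/23)/(w² + 7)


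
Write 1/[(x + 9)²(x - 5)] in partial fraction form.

Cover-up at x=5: γ = 1/(5 + 9)² = 1/196. Cover-up at x=-9: β = 1/(-9 - 5) = -1/14. Comparing x² coeff: α = -γ = -1/196
Result: (-1/196)/(x + 9) - (1/14)/(x + 9)² + (1/196)/(x - 5)


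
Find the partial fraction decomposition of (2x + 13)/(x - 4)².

(2x + 13) = A(x - 4) + B. At x = 4: B = 2·4 + 13 = 21. Coeff of x: A = 2
Result: 2/(x - 4) + 21/(x - 4)²


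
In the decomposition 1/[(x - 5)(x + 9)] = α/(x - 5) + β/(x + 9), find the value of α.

Cover-up at x = 5: α = 1/(5 + 9) = 1/14


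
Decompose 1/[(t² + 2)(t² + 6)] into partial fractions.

Coefficient matching gives α = γ = 0, β = 1/(6-2) = 1/4, δ = -β = -1/4
Result: (1/4)/(t² + 2) - (1/4)/(t² + 6)


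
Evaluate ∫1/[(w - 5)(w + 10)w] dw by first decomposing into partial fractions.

Cover-up: α = 1/75, β = 1/150, γ = -1/50. Decomposition: (1/75)/(w - 5) + (1/150)/(w + 10) - (1/50)/w. Integrate each term: (1/75) ln|(w - 5)| + (1/150) ln|(w + 10)| - (1/50) ln|w| + C


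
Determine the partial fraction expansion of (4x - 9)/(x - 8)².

(4x - 9) = P(x - 8) + Q. At x = 8: Q = 4·8 - 9 = 23. Coeff of x: P = 4
Result: 4/(x - 8) + 23/(x - 8)²


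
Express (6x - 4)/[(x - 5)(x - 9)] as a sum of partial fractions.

At x=5: A = (6·5 - 4)/(5 - 9) = -13/2. At x=9: B = (6·9 - 4)/(9 - 5) = 25/2
Result: (-13/2)/(x - 5) + (25/2)/(x - 9)


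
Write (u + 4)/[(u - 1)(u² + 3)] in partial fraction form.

At u=1: P = (1·1 + 4)/(1² + 3) = 5/4. Q = -P = -5/4, R = 1 - 1·P = -1/4
Result: (5/4)/(u - 1) - ((5/4)u + 1/4)/(u² + 3)


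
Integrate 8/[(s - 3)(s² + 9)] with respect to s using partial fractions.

Cover-up at s=3: α = 8/(3²+9) = 4/9. Coeff matching: β = -4/9, γ = -4/3. Decomposition: (4/9)/(s - 3) - ((4/9)s + 4/3)/(s² + 9). Integrate: linear → ln, quadratic → (1/2)ln + arctan: (4/9) ln|(s - 3)| - (2/9) ln(s² + 9) - (4/9) arctan(s/3) + C


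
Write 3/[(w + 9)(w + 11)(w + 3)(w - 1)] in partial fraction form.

Using Heaviside cover-up: (1/40)/(w + 9) - (1/64)/(w + 11) - (1/64)/(w + 3) + (1/160)/(w - 1)


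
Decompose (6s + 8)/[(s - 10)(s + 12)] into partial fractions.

At s=10: A = (6·10 + 8)/(10 + 12) = 34/11. At s=-12: B = (6·(-12) + 8)/(-12 - 10) = 32/11
Result: (34/11)/(s - 10) + (32/11)/(s + 12)


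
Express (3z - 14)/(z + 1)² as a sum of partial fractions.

(3z - 14) = P(z + 1) + Q. At z = -1: Q = 3·(-1) - 14 = -17. Coeff of z: P = 3
Result: 3/(z + 1) - 17/(z + 1)²


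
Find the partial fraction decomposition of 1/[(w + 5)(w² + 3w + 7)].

Cover-up at w = -5: α = 1/((-5)² + 3·(-5) + 7) = 1/17. Then β = -α = -1/17, γ = -α·(3 - 5) = 2/17
Result: (1/17)/(w + 5) - ((1/17)w - 2/17)/(w² + 3w + 7)


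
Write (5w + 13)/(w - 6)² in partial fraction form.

(5w + 13) = A(w - 6) + B. At w = 6: B = 5·6 + 13 = 43. Coeff of w: A = 5
Result: 5/(w - 6) + 43/(w - 6)²


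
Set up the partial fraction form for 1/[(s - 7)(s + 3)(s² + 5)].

Two linear + quadratic: P/(s - 7) + Q/(s + 3) + (Rs + S)/(s² + 5)


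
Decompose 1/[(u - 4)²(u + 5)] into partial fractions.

Cover-up at u=-5: γ = 1/(-5 - 4)² = 1/81. Cover-up at u=4: β = 1/(4 + 5) = 1/9. Comparing u² coeff: α = -γ = -1/81
Result: (-1/81)/(u - 4) + (1/9)/(u - 4)² + (1/81)/(u + 5)


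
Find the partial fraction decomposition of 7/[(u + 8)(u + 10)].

7/(u + 8)(u + 10) = A/(u + 8) + B/(u + 10). A = 7/(-8 + 10) = 7/2, B = 7/(-10 + 8) = -7/2
Result: (7/2)/(u + 8) - (7/2)/(u + 10)


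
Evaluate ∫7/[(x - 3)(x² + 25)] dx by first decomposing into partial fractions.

Cover-up at x=3: α = 7/(3²+25) = 7/34. Coeff matching: β = -7/34, γ = -21/34. Decomposition: (7/34)/(x - 3) - ((7/34)x + 21/34)/(x² + 25). Integrate: linear → ln, quadratic → (1/2)ln + arctan: (7/34) ln|(x - 3)| - (7/68) ln(x² + 25) - (21/170) arctan(x/5) + C


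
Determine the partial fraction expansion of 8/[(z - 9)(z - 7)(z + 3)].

Using cover-up method: α = 1/3, β = -2/5, γ = 1/15
Result: (1/3)/(z - 9) - (2/5)/(z - 7) + (1/15)/(z + 3)


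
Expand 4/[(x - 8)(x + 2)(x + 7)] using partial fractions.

Using cover-up method: A = 2/75, B = -2/25, C = 4/75
Result: (2/75)/(x - 8) - (2/25)/(x + 2) + (4/75)/(x + 7)


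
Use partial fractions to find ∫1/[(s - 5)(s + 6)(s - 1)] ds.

Cover-up: A = 1/44, B = 1/77, C = -1/28. Decomposition: (1/44)/(s - 5) + (1/77)/(s + 6) - (1/28)/(s - 1). Integrate each term: (1/44) ln|(s - 5)| + (1/77) ln|(s + 6)| - (1/28) ln|(s - 1)| + C


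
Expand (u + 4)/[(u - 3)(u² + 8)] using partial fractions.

At u=3: α = (1·3 + 4)/(3² + 8) = 7/17. β = -α = -7/17, γ = 1 - 3·α = -4/17
Result: (7/17)/(u - 3) - ((7/17)u + 4/17)/(u² + 8)


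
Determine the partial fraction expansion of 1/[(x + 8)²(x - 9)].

Cover-up at x=9: C = 1/(9 + 8)² = 1/289. Cover-up at x=-8: B = 1/(-8 - 9) = -1/17. Comparing x² coeff: A = -C = -1/289
Result: (-1/289)/(x + 8) - (1/17)/(x + 8)² + (1/289)/(x - 9)


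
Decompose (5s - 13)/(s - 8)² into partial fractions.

(5s - 13) = α(s - 8) + β. At s = 8: β = 5·8 - 13 = 27. Coeff of s: α = 5
Result: 5/(s - 8) + 27/(s - 8)²


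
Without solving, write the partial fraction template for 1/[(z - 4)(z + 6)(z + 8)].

Three distinct linear factors: P/(z - 4) + Q/(z + 6) + R/(z + 8)


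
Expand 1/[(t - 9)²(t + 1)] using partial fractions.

Cover-up at t=-1: R = 1/(-1 - 9)² = 1/100. Cover-up at t=9: Q = 1/(9 + 1) = 1/10. Comparing t² coeff: P = -R = -1/100
Result: (-1/100)/(t - 9) + (1/10)/(t - 9)² + (1/100)/(t + 1)


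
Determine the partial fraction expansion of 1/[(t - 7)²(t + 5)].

Cover-up at t=-5: R = 1/(-5 - 7)² = 1/144. Cover-up at t=7: Q = 1/(7 + 5) = 1/12. Comparing t² coeff: P = -R = -1/144
Result: (-1/144)/(t - 7) + (1/12)/(t - 7)² + (1/144)/(t + 5)


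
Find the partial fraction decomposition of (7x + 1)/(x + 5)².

(7x + 1) = A(x + 5) + B. At x = -5: B = 7·(-5) + 1 = -34. Coeff of x: A = 7
Result: 7/(x + 5) - 34/(x + 5)²


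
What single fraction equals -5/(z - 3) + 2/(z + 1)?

Common denominator (z - 3)(z + 1). Numerator: -5(z + 1) + 2(z - 3) = (-5z - 5) + (2z - 6) = -3z - 11
Result: (-3z - 11)/[(z - 3)(z + 1)]


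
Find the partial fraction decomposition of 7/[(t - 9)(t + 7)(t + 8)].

Using cover-up method: P = 7/272, Q = -7/16, R = 7/17
Result: (7/272)/(t - 9) - (7/16)/(t + 7) + (7/17)/(t + 8)


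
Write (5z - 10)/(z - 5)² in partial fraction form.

(5z - 10) = P(z - 5) + Q. At z = 5: Q = 5·5 - 10 = 15. Coeff of z: P = 5
Result: 5/(z - 5) + 15/(z - 5)²


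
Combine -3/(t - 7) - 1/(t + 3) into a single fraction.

Common denominator (t - 7)(t + 3). Numerator: -3(t + 3) - 1(t - 7) = (-3t - 9) - (t - 7) = -4t - 2
Result: (-4t - 2)/[(t - 7)(t + 3)]


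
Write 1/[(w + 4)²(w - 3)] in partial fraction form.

Cover-up at w=3: R = 1/(3 + 4)² = 1/49. Cover-up at w=-4: Q = 1/(-4 - 3) = -1/7. Comparing w² coeff: P = -R = -1/49
Result: (-1/49)/(w + 4) - (1/7)/(w + 4)² + (1/49)/(w - 3)


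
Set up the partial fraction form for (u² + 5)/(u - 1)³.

Repeated linear factor (power 3): P/(u - 1) + Q/(u - 1)² + R/(u - 1)³


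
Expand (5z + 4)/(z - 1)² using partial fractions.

(5z + 4) = P(z - 1) + Q. At z = 1: Q = 5·1 + 4 = 9. Coeff of z: P = 5
Result: 5/(z - 1) + 9/(z - 1)²


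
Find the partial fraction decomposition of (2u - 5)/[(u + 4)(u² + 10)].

At u=-4: A = (2·(-4) - 5)/((-4)² + 10) = -1/2. B = -A = 1/2, C = 2 - (-4)·A = 0
Result: (-1/2)/(u + 4) + ((1/2)u)/(u² + 10)


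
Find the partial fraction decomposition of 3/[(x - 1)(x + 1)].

3/(x - 1)(x + 1) = A/(x - 1) + B/(x + 1). A = 3/(1 + 1) = 3/2, B = 3/(-1 - 1) = -3/2
Result: (3/2)/(x - 1) - (3/2)/(x + 1)


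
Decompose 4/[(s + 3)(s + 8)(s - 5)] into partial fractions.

Using cover-up method: A = -1/10, B = 4/65, C = 1/26
Result: (-1/10)/(s + 3) + (4/65)/(s + 8) + (1/26)/(s - 5)


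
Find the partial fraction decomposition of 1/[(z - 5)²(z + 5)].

Cover-up at z=-5: γ = 1/(-5 - 5)² = 1/100. Cover-up at z=5: β = 1/(5 + 5) = 1/10. Comparing z² coeff: α = -γ = -1/100
Result: (-1/100)/(z - 5) + (1/10)/(z - 5)² + (1/100)/(z + 5)


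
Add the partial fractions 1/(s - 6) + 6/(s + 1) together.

Common denominator (s - 6)(s + 1). Numerator: 1(s + 1) + 6(s - 6) = (s + 1) + (6s - 36) = 7s - 35
Result: (7s - 35)/[(s - 6)(s + 1)]


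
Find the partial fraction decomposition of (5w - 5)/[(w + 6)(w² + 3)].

At w=-6: P = (5·(-6) - 5)/((-6)² + 3) = -35/39. Q = -P = 35/39, R = 5 - (-6)·P = -5/13
Result: (-35/39)/(w + 6) + ((35/39)w - 5/13)/(w² + 3)


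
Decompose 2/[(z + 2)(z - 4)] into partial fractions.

2/(z + 2)(z - 4) = A/(z + 2) + B/(z - 4). A = 2/(-2 - 4) = -1/3, B = 2/(4 + 2) = 1/3
Result: (-1/3)/(z + 2) + (1/3)/(z - 4)


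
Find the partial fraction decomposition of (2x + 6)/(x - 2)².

(2x + 6) = P(x - 2) + Q. At x = 2: Q = 2·2 + 6 = 10. Coeff of x: P = 2
Result: 2/(x - 2) + 10/(x - 2)²


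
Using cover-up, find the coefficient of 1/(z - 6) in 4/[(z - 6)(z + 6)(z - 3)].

Cover (z - 6), set z=6: 4/[(6 + 6)(6 - 3)] = 1/9


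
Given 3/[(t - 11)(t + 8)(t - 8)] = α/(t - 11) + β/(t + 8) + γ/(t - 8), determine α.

Cover-up at t = 11: α = 3/[(11 + 8)(11 - 8)] = 3/[(19)(3)] = 3/57 = 1/19


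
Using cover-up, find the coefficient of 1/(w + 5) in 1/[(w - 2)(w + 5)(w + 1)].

Cover (w + 5), set w=-5: 1/[(-5 - 2)(-5 + 1)] = 1/28


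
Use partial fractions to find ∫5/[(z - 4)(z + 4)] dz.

Decompose: 5/[(z - 4)(z + 4)] = (5/8)/(z - 4) - (5/8)/(z + 4). Integrate each term: (5/8) ln|(z - 4)| - (5/8) ln|(z + 4)| + C


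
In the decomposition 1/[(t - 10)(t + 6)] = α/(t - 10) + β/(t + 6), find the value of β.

Cover-up at t = -6: β = 1/(-6 - 10) = -1/16


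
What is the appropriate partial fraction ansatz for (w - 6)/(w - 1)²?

Repeated linear factor: P/(w - 1) + Q/(w - 1)²


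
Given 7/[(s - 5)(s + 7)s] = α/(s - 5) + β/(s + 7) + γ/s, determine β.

Cover-up at s = -7: β = 7/[(-7 - 5)(-7 - 0)] = 7/[(-12)(-7)] = 7/84 = 1/12


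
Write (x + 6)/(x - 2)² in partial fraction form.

(x + 6) = A(x - 2) + B. At x = 2: B = 1·2 + 6 = 8. Coeff of x: A = 1
Result: 1/(x - 2) + 8/(x - 2)²


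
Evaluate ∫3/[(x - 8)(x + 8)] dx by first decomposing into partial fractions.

Decompose: 3/[(x - 8)(x + 8)] = (3/16)/(x - 8) - (3/16)/(x + 8). Integrate each term: (3/16) ln|(x - 8)| - (3/16) ln|(x + 8)| + C


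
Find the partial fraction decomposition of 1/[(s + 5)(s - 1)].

1/(s + 5)(s - 1) = P/(s + 5) + Q/(s - 1). P = 1/(-5 - 1) = -1/6, Q = 1/(1 + 5) = 1/6
Result: (-1/6)/(s + 5) + (1/6)/(s - 1)


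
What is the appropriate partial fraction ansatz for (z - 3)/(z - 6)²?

Repeated linear factor: P/(z - 6) + Q/(z - 6)²


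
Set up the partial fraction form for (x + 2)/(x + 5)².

Repeated linear factor: A/(x + 5) + B/(x + 5)²


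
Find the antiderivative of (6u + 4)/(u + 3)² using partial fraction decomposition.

Decompose: α = 6, β = 6·(-3) + 4 = -14, so (6u + 4)/(u + 3)² = 6/(u + 3) - 14/(u + 3)². Integrate: ∫ α/(u + 3) du = 6 ln|(u + 3)|; ∫ β/(u + 3)² du = 14/(u + 3). Sum: 6 ln|(u + 3)| + 14/(u + 3) + C


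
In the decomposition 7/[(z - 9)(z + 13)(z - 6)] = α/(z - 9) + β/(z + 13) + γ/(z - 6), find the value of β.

Cover-up at z = -13: β = 7/[(-13 - 9)(-13 - 6)] = 7/[(-22)(-19)] = 7/418


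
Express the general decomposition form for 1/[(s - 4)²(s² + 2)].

Repeated linear + quadratic: A/(s - 4) + B/(s - 4)² + (Cs + D)/(s² + 2)


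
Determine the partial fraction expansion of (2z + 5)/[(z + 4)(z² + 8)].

At z=-4: α = (2·(-4) + 5)/((-4)² + 8) = -1/8. β = -α = 1/8, γ = 2 - (-4)·α = 3/2
Result: (-1/8)/(z + 4) + ((1/8)z + 3/2)/(z² + 8)


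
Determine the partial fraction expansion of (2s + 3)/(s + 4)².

(2s + 3) = α(s + 4) + β. At s = -4: β = 2·(-4) + 3 = -5. Coeff of s: α = 2
Result: 2/(s + 4) - 5/(s + 4)²


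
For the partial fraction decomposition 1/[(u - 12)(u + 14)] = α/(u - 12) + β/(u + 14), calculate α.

Cover-up at u = 12: α = 1/(12 + 14) = 1/26


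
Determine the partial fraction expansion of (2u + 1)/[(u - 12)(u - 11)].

At u=12: P = (2·12 + 1)/(12 - 11) = 25. At u=11: Q = (2·11 + 1)/(11 - 12) = -23
Result: 25/(u - 12) - 23/(u - 11)


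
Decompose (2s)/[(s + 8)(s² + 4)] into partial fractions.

At s=-8: α = (2·(-8) + 0)/((-8)² + 4) = -4/17. β = -α = 4/17, γ = 2 - (-8)·α = 2/17
Result: (-4/17)/(s + 8) + ((4/17)s + 2/17)/(s² + 4)


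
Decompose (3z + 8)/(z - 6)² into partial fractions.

(3z + 8) = A(z - 6) + B. At z = 6: B = 3·6 + 8 = 26. Coeff of z: A = 3
Result: 3/(z - 6) + 26/(z - 6)²


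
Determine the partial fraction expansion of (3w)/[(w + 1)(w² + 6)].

At w=-1: P = (3·(-1) + 0)/((-1)² + 6) = -3/7. Q = -P = 3/7, R = 3 - (-1)·P = 18/7
Result: (-3/7)/(w + 1) + ((3/7)w + 18/7)/(w² + 6)


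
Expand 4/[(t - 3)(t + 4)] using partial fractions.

4/(t - 3)(t + 4) = α/(t - 3) + β/(t + 4). α = 4/(3 + 4) = 4/7, β = 4/(-4 - 3) = -4/7
Result: (4/7)/(t - 3) - (4/7)/(t + 4)


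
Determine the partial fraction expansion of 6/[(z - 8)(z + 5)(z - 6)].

Using cover-up method: α = 3/13, β = 6/143, γ = -3/11
Result: (3/13)/(z - 8) + (6/143)/(z + 5) - (3/11)/(z - 6)


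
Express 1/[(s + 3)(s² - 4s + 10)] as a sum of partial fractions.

Cover-up at s = -3: A = 1/((-3)² - 4·(-3) + 10) = 1/31. Then B = -A = -1/31, C = -A·(-4 - 3) = 7/31
Result: (1/31)/(s + 3) - ((1/31)s - 7/31)/(s² - 4s + 10)


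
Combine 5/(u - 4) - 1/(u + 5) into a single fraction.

Common denominator (u - 4)(u + 5). Numerator: 5(u + 5) - 1(u - 4) = (5u + 25) - (u - 4) = 4u + 29
Result: (4u + 29)/[(u - 4)(u + 5)]


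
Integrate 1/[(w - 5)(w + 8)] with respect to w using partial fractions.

Decompose: 1/[(w - 5)(w + 8)] = (1/13)/(w - 5) - (1/13)/(w + 8). Integrate each term: (1/13) ln|(w - 5)| - (1/13) ln|(w + 8)| + C


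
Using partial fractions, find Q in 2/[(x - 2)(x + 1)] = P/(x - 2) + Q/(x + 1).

Cover-up at x = -1: Q = 2/(-1 - 2) = -2/3


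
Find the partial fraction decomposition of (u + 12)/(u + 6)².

(u + 12) = A(u + 6) + B. At u = -6: B = 1·(-6) + 12 = 6. Coeff of u: A = 1
Result: 1/(u + 6) + 6/(u + 6)²


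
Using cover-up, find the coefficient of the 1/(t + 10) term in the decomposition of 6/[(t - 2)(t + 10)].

Cover (t + 10), set t=-10: 6/((t - 2) at t=-10) = 6/(-12) = -1/2


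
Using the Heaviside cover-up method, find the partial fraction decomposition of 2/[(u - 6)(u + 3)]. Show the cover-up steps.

Cover (u - 6): set u=6, get A = 2/(6 + 3) = 2/9. Cover (u + 3): set u=-3, get B = 2/(-3 - 6) = -2/9.
Result: (2/9)/(u - 6) - (2/9)/(u + 3)


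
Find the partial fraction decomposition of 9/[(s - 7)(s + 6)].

9/(s - 7)(s + 6) = P/(s - 7) + Q/(s + 6). P = 9/(7 + 6) = 9/13, Q = 9/(-6 - 7) = -9/13
Result: (9/13)/(s - 7) - (9/13)/(s + 6)


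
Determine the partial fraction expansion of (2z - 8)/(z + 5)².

(2z - 8) = A(z + 5) + B. At z = -5: B = 2·(-5) - 8 = -18. Coeff of z: A = 2
Result: 2/(z + 5) - 18/(z + 5)²


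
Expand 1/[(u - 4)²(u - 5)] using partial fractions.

Cover-up at u=5: γ = 1/(5 - 4)² = 1. Cover-up at u=4: β = 1/(4 - 5) = -1. Comparing u² coeff: α = -γ = -1
Result: -1/(u - 4) - 1/(u - 4)² + 1/(u - 5)


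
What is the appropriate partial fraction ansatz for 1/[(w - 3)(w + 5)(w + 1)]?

Three distinct linear factors: A/(w - 3) + B/(w + 5) + C/(w + 1)


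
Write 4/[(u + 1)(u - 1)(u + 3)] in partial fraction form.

Using cover-up method: P = -1, Q = 1/2, R = 1/2
Result: -1/(u + 1) + (1/2)/(u - 1) + (1/2)/(u + 3)


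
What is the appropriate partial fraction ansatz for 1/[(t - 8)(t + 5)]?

Distinct linear factors: P/(t - 8) + Q/(t + 5)


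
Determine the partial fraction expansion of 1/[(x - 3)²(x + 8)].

Cover-up at x=-8: γ = 1/(-8 - 3)² = 1/121. Cover-up at x=3: β = 1/(3 + 8) = 1/11. Comparing x² coeff: α = -γ = -1/121
Result: (-1/121)/(x - 3) + (1/11)/(x - 3)² + (1/121)/(x + 8)


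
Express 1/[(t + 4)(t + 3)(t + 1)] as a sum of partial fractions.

Using cover-up method: P = 1/3, Q = -1/2, R = 1/6
Result: (1/3)/(t + 4) - (1/2)/(t + 3) + (1/6)/(t + 1)
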